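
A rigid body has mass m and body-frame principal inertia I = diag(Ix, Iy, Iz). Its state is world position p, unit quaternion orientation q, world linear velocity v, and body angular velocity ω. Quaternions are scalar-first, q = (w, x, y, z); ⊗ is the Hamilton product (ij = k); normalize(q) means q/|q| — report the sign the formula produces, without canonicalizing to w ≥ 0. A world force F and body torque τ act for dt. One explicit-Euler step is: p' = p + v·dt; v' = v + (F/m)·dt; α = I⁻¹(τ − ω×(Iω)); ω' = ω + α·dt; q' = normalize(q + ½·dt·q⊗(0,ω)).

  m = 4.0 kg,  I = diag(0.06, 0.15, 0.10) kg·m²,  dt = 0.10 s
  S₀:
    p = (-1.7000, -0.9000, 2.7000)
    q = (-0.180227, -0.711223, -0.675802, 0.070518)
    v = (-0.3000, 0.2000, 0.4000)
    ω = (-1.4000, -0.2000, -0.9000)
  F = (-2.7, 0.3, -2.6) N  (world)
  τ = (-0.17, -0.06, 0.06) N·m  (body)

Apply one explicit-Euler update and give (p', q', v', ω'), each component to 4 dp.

p' = (-1.7300, -0.8800, 2.7400)
q' = (-0.2328, -0.6652, -0.7085, 0.0383)
v' = (-0.3675, 0.2075, 0.3350)
ω' = (-1.6683, -0.2064, -0.8652)

α = I⁻¹(τ − ω×Iω) = (-2.6833, -0.0640, 0.3480)
ω + α·dt = (-1.6683, -0.2064, -0.8652)
Hamilton product q⊗(0,ω) = (-1.0674064, 0.8746432, -0.7027805, -0.6416739)
q' = normalize(q + ½dt·q⊗(0,ω)) = (-0.2328, -0.6652, -0.7085, 0.0383)
linear accel F/m = (-0.6750, 0.0750, -0.6500)
p + v·dt = (-1.7300, -0.8800, 2.7400)
v' = v + a·dt = (-0.3675, 0.2075, 0.3350)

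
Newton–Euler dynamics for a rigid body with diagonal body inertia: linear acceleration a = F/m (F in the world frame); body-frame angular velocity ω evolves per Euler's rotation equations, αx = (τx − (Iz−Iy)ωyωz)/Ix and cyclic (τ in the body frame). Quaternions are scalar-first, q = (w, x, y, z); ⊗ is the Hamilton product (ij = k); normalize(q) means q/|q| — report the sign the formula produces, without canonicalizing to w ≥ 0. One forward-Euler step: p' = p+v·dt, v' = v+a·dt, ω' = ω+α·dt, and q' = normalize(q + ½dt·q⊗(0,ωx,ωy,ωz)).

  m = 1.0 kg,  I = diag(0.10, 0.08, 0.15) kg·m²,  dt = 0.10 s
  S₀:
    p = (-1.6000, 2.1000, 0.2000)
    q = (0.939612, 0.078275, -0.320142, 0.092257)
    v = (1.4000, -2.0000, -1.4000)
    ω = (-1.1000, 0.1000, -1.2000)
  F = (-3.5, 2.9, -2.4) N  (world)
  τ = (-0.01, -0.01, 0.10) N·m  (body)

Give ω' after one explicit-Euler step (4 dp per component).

α = I⁻¹(τ − ω×Iω) = (-0.0160, 0.7000, 0.6520)
ω' = ω + α·dt = (-1.1016, 0.1700, -1.1348)

ω' = (-1.1016, 0.1700, -1.1348)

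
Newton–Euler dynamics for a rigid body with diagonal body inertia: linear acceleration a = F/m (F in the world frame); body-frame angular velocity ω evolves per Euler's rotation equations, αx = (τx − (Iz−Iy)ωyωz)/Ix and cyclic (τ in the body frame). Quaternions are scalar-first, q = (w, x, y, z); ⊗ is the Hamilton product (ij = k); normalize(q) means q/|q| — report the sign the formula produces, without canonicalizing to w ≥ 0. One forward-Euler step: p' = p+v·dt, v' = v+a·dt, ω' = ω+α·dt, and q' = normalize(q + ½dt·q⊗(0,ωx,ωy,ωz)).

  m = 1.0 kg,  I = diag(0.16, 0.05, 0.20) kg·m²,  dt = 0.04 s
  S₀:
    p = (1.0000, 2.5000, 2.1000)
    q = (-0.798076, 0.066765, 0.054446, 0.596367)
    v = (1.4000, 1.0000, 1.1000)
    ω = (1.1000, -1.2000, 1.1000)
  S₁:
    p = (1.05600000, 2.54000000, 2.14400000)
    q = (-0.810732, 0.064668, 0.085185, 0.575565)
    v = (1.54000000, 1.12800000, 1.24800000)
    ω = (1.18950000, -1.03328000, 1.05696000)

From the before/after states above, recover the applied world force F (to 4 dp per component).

F = (3.5000, 3.2000, 3.7000)

v₁ − v₀ = (0.14000000, 0.12800000, 0.14800000)
applied force F = (3.5000, 3.2000, 3.7000)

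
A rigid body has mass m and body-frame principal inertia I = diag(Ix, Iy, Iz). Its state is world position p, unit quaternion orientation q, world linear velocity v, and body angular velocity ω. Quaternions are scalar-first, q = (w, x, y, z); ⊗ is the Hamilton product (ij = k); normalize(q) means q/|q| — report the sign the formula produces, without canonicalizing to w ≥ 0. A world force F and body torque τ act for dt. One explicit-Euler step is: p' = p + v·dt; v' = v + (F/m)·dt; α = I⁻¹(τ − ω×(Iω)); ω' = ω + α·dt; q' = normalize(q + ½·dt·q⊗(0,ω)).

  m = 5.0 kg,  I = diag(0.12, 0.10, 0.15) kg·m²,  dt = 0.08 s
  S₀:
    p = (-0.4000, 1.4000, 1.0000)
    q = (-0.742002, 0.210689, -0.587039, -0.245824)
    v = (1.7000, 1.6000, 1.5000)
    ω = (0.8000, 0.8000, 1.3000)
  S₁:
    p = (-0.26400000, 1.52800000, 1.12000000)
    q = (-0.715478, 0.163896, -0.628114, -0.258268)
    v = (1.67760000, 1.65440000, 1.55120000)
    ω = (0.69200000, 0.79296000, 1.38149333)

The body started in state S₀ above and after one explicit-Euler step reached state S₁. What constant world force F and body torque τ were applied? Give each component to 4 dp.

F = (-1.4000, 3.4000, 3.2000)
τ = (-0.1100, -0.0400, 0.1400)

ω₁ − ω₀ = (-0.10800000, -0.00704000, 0.08149333)
ω₀×(Iω₀) = (0.0520, -0.0312, -0.0128)
I·α + gyro = (-0.1100, -0.0400, 0.1400)
velocity change Δv = (-0.02240000, 0.05440000, 0.05120000)
F = m·Δv/dt = (-1.4000, 3.4000, 3.2000)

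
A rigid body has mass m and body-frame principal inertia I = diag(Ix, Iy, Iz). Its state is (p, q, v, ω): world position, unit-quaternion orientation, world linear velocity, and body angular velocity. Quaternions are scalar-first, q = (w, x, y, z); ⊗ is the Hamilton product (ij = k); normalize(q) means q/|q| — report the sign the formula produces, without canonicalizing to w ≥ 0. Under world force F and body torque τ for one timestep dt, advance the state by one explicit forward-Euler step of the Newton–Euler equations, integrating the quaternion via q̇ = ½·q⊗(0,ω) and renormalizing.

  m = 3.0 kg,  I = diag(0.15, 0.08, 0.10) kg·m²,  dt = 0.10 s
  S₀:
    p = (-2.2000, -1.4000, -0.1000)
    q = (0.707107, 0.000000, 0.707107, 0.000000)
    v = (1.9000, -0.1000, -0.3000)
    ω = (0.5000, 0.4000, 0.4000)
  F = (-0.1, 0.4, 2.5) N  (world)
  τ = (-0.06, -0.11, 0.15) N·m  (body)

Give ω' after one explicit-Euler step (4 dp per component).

ω' = (0.4579, 0.2500, 0.5640)

gyro term ω×Iω = (0.0032, 0.0100, -0.0140)
(τ − ω×Iω)/I = (-0.4213, -1.5000, 1.6400)
new body rate ω' = (0.4579, 0.2500, 0.5640)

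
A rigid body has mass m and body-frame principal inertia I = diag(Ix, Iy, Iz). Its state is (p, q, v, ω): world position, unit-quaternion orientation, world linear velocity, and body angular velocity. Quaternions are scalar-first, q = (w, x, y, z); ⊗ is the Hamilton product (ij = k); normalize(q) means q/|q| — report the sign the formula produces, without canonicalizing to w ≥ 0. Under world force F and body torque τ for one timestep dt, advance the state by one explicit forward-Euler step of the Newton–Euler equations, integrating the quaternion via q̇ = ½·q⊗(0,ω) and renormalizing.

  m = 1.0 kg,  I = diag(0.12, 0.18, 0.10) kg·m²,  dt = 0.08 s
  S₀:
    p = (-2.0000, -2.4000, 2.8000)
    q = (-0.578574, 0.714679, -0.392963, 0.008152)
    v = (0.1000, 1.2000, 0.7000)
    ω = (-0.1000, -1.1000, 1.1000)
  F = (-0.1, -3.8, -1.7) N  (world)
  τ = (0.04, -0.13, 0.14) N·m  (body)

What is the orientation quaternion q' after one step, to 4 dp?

q' = (-0.5922, 0.6987, -0.3982, -0.0502)

Hamilton product q⊗(0,ω) = (-0.3697586, -0.3654347, -0.1505307, -1.4618746)
q' = normalize(q + ½dt·q⊗(0,ω)) = (-0.5922, 0.6987, -0.3982, -0.0502)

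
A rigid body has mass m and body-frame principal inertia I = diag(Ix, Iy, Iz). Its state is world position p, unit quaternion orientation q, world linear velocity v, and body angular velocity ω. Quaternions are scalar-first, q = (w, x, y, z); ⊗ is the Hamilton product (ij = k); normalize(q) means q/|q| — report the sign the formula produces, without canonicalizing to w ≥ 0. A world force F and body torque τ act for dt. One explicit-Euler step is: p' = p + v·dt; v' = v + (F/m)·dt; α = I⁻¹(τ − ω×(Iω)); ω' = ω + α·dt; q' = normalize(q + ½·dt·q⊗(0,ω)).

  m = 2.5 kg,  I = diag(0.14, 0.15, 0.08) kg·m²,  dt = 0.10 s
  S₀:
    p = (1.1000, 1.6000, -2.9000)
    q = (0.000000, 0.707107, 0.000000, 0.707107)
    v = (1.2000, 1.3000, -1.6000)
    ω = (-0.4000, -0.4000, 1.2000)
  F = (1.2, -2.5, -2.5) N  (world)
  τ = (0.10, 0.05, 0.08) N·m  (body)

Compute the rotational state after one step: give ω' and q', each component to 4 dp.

(τ − ω×Iω)/I = (0.4743, 0.5253, 0.9800)
ω' = ω + α·dt = (-0.3526, -0.3475, 1.2980)
Hamilton product q⊗(0,ω) = (-0.5656856, 0.2828428, -1.1313712, -0.2828428)
q' = normalize(q + ½dt·q⊗(0,ω)) = (-0.0282, 0.7197, -0.0564, 0.6914)

ω' = (-0.3526, -0.3475, 1.2980)
q' = (-0.0282, 0.7197, -0.0564, 0.6914)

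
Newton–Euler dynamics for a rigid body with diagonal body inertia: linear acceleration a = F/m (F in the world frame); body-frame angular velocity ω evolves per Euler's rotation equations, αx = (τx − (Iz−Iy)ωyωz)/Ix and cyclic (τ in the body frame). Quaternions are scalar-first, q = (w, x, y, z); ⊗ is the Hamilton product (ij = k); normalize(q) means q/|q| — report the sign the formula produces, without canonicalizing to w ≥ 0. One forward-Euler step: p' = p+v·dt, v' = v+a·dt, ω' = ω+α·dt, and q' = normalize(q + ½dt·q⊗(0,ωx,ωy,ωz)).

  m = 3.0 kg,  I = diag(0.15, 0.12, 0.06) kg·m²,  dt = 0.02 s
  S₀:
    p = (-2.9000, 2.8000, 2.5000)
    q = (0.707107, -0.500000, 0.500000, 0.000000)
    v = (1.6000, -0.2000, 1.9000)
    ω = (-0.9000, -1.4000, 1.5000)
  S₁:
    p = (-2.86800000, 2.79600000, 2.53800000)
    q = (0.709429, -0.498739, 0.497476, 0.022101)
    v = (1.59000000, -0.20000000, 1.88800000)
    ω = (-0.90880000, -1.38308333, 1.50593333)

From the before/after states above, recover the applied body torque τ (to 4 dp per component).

ω₁ − ω₀ = (-0.00880000, 0.01691667, 0.00593333)
ω₀×(Iω₀) = (0.1260, -0.1215, -0.0378)
applied torque τ = (0.0600, -0.0200, -0.0200)

τ = (0.0600, -0.0200, -0.0200)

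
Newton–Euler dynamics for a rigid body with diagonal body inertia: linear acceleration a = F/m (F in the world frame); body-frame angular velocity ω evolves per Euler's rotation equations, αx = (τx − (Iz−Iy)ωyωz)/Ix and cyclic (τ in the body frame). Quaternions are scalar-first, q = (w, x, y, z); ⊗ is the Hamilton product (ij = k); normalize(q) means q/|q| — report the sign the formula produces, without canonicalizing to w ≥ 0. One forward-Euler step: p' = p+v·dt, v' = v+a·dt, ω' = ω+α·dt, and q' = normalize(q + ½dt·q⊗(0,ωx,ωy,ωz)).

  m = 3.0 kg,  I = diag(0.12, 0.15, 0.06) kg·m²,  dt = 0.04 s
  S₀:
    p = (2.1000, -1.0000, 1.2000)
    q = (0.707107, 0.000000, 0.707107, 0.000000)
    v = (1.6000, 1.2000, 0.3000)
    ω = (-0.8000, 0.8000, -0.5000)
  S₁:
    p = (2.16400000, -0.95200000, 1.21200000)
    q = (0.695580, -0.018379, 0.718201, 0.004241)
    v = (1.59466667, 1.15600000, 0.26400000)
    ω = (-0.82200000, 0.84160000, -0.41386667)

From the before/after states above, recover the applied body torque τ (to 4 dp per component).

ω₁ − ω₀ = (-0.02200000, 0.04160000, 0.08613333)
gyro term ω₀×Iω₀ = (0.0360, 0.0240, -0.0192)
I·α + gyro = (-0.0300, 0.1800, 0.1100)

τ = (-0.0300, 0.1800, 0.1100)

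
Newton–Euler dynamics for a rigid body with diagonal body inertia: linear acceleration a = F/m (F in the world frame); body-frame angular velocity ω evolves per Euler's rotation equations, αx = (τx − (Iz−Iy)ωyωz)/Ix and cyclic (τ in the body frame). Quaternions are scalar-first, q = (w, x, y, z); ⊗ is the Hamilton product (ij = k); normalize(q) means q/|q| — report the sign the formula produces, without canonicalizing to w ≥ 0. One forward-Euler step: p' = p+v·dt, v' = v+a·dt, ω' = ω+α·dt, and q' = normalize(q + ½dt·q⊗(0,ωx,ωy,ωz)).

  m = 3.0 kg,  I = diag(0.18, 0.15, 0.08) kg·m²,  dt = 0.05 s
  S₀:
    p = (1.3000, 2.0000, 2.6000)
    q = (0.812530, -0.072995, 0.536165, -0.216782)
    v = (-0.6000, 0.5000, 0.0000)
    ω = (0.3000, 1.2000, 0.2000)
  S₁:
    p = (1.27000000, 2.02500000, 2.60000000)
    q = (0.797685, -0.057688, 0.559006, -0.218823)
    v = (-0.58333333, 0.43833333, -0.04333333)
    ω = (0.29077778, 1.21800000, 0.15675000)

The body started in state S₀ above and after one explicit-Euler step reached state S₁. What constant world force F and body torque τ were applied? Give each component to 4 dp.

F = (1.0000, -3.7000, -2.6000)
τ = (-0.0500, 0.0600, -0.0800)

ω₁ − ω₀ = (-0.00922222, 0.01800000, -0.04325000)
I·α + gyro = (-0.0500, 0.0600, -0.0800)
Δv = v₁−v₀ = (0.01666667, -0.06166667, -0.04333333)
F = m·Δv/dt = (1.0000, -3.7000, -2.6000)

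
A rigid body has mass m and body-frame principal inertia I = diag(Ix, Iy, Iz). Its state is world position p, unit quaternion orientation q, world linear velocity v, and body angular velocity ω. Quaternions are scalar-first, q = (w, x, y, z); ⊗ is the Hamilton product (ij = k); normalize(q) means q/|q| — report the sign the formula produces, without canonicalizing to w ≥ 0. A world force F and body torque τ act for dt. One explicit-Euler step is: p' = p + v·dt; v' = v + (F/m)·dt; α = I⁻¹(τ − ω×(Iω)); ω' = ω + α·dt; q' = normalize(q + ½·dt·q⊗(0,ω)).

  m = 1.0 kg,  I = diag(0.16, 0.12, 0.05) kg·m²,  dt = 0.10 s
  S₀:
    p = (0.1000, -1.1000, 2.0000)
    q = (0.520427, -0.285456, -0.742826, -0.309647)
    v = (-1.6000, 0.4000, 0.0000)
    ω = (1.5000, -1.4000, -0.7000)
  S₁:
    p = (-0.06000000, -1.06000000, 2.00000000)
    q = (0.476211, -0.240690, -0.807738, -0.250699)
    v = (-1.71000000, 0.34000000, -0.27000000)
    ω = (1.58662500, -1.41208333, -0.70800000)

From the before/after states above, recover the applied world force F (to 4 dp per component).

Δv = v₁−v₀ = (-0.11000000, -0.06000000, -0.27000000)
m·(v₁−v₀)/dt = (-1.1000, -0.6000, -2.7000)

F = (-1.1000, -0.6000, -2.7000)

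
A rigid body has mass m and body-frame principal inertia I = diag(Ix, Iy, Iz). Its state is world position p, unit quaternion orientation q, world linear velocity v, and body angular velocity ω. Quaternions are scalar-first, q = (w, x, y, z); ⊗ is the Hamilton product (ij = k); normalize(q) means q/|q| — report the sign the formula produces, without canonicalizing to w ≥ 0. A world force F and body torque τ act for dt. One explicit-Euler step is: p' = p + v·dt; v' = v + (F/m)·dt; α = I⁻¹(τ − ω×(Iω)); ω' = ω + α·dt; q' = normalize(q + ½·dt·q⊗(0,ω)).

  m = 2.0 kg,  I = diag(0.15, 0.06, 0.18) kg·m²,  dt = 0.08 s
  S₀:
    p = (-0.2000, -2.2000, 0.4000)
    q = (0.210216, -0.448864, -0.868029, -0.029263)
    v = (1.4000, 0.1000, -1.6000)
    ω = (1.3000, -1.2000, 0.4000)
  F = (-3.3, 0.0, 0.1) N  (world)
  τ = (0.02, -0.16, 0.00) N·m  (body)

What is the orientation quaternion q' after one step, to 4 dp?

q⊗(0,ω) = (-0.4464064, -0.1090464, -0.1107555, 1.7511609)
updated quaternion q' = (0.1919, -0.4520, -0.8702, 0.0407)

q' = (0.1919, -0.4520, -0.8702, 0.0407)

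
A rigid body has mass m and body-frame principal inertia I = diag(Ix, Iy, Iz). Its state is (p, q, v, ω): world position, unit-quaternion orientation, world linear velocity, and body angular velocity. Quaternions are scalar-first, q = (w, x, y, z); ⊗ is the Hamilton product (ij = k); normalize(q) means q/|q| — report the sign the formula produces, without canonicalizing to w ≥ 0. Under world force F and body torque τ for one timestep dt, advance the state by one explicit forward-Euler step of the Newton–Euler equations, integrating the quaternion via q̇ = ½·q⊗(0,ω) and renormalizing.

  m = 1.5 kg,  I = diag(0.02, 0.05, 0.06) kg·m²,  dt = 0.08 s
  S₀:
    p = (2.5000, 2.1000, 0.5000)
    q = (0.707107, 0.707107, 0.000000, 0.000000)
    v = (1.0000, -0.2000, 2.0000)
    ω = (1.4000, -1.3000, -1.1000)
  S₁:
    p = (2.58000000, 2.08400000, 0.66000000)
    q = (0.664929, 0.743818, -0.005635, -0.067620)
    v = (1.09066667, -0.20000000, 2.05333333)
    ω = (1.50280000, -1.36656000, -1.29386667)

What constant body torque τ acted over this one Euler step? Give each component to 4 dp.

ω₁ − ω₀ = (0.10280000, -0.06656000, -0.19386667)
gyro term ω₀×Iω₀ = (0.0143, 0.0616, -0.0546)
I·α + gyro = (0.0400, 0.0200, -0.2000)

τ = (0.0400, 0.0200, -0.2000)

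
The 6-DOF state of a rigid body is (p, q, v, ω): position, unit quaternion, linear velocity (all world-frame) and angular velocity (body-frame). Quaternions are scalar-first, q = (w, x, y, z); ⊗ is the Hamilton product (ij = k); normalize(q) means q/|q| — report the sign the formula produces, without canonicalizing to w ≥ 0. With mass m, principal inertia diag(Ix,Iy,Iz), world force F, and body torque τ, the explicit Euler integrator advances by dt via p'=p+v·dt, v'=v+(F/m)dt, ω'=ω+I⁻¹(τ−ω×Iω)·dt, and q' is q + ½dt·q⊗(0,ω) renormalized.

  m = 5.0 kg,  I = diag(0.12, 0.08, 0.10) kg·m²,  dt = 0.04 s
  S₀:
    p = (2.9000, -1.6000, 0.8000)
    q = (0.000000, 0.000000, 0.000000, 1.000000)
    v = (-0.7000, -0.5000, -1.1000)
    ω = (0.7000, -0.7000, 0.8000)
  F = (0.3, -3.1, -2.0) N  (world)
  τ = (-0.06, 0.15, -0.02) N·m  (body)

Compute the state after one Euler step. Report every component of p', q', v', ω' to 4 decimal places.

p' = (2.8720, -1.6200, 0.7560)
q' = (-0.0160, 0.0140, 0.0140, 0.9997)
v' = (-0.6976, -0.5248, -1.1160)
ω' = (0.6837, -0.6306, 0.7842)

α = I⁻¹(τ − ω×Iω) = (-0.4067, 1.7350, -0.3960)
ω + α·dt = (0.6837, -0.6306, 0.7842)
q⊗(0,ω) = (-0.8000000, 0.7000000, 0.7000000, 0.0000000)
updated quaternion q' = (-0.0160, 0.0140, 0.0140, 0.9997)
linear accel F/m = (0.0600, -0.6200, -0.4000)
new position p' = (2.8720, -1.6200, 0.7560)
v + (F/m)dt = (-0.6976, -0.5248, -1.1160)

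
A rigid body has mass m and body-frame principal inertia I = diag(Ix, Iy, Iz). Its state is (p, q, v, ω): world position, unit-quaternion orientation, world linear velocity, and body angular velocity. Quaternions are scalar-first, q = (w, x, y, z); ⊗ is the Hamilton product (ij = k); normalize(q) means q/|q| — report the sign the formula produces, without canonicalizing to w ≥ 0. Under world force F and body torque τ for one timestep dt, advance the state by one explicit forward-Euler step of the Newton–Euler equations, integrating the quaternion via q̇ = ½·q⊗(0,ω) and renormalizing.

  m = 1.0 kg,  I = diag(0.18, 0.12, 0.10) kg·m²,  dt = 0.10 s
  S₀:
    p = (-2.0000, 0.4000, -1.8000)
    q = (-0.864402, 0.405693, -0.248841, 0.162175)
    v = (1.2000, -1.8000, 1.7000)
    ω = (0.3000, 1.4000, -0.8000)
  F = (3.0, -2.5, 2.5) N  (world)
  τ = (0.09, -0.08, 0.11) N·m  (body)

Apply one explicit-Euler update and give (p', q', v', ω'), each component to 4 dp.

p' = (-1.8800, 0.2200, -1.6300)
q' = (-0.8437, 0.3900, -0.2897, 0.2281)
v' = (1.5000, -2.0500, 1.9500)
ω' = (0.3376, 1.3493, -0.6648)

p' = p + v·dt = (-1.8800, 0.2200, -1.6300)
new velocity v' = (1.5000, -2.0500, 1.9500)
α = I⁻¹(τ − ω×Iω) = (0.3756, -0.5067, 1.3520)
ω' = ω + α·dt = (0.3376, 1.3493, -0.6648)
q⊗(0,ω) = (0.3564095, -0.2872928, -0.8369559, 1.3341441)
q' = normalize(q + ½dt·q⊗(0,ω)) = (-0.8437, 0.3900, -0.2897, 0.2281)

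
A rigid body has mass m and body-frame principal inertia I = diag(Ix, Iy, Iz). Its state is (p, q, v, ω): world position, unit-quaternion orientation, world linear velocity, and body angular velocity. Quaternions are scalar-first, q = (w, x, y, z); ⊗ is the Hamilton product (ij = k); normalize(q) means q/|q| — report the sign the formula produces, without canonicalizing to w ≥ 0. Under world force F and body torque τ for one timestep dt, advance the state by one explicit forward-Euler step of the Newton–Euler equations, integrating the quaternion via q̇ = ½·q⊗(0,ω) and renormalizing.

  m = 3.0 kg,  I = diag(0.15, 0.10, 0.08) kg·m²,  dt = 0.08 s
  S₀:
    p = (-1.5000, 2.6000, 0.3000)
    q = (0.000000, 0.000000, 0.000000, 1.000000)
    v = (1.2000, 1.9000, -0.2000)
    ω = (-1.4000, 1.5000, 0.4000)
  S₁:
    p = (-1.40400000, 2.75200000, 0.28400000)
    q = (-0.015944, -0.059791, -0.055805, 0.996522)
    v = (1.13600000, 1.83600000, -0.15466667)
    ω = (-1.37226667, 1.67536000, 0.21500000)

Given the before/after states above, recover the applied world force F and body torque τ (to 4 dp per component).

F = (-2.4000, -2.4000, 1.7000)
τ = (0.0400, 0.1800, -0.0800)

velocity change Δv = (-0.06400000, -0.06400000, 0.04533333)
applied force F = (-2.4000, -2.4000, 1.7000)
Δω = ω₁−ω₀ = (0.02773333, 0.17536000, -0.18500000)
τ = I·(Δω/dt) + ω₀×(Iω₀) = (0.0400, 0.1800, -0.0800)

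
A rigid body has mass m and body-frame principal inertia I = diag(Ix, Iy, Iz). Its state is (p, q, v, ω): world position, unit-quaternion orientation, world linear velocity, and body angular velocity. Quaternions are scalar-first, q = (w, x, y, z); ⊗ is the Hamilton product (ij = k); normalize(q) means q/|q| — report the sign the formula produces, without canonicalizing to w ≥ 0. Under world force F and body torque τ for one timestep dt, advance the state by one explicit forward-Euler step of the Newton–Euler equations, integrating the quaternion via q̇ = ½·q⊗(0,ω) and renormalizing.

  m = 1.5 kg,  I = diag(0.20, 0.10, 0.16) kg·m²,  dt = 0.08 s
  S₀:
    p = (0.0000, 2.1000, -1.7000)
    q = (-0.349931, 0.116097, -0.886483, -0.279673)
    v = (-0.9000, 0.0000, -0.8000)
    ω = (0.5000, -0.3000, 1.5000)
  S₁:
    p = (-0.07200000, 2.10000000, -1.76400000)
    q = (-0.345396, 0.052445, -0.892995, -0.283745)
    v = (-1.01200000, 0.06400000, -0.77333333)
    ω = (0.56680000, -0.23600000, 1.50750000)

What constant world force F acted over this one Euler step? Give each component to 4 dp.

velocity change Δv = (-0.11200000, 0.06400000, 0.02666667)
F = m·Δv/dt = (-2.1000, 1.2000, 0.5000)

F = (-2.1000, 1.2000, 0.5000)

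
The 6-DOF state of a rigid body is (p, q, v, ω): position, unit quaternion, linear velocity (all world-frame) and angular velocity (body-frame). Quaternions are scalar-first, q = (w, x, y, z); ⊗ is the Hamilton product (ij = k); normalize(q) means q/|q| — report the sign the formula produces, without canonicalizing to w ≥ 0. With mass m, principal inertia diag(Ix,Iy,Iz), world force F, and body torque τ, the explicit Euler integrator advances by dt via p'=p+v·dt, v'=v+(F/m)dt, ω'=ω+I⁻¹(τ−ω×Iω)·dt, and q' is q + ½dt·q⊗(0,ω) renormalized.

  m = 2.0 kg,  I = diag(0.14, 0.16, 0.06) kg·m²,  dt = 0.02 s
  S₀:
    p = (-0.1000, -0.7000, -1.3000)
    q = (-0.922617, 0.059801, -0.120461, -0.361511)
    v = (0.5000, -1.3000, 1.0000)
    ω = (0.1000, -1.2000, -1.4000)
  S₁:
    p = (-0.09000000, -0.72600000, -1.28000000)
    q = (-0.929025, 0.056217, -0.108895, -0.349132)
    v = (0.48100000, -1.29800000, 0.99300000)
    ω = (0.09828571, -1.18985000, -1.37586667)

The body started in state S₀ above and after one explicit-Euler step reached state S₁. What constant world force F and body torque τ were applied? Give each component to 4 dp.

v₁ − v₀ = (-0.01900000, 0.00200000, -0.00700000)
m·(v₁−v₀)/dt = (-1.9000, 0.2000, -0.7000)
Δω = ω₁−ω₀ = (-0.00171429, 0.01015000, 0.02413333)
precession coupling = (-0.1680, -0.0112, -0.0024)
I·α + gyro = (-0.1800, 0.0700, 0.0700)

F = (-1.9000, 0.2000, -0.7000)
τ = (-0.1800, 0.0700, 0.0700)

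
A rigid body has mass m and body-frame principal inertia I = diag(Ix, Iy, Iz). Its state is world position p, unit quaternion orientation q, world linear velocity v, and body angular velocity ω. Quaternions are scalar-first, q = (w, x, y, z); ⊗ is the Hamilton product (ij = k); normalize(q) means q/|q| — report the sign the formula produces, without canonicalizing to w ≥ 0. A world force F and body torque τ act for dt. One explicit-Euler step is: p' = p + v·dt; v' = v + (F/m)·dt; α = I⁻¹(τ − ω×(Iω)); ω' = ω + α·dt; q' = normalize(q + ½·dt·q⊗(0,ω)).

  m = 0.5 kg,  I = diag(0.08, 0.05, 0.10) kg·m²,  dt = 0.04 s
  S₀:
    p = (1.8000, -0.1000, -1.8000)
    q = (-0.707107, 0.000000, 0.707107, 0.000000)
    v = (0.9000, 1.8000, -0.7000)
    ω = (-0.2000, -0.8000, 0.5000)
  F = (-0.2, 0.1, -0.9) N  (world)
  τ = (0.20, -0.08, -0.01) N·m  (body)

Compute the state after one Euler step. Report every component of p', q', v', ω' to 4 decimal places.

a = F/m = (-0.4000, 0.2000, -1.8000)
p + v·dt = (1.8360, -0.0280, -1.8280)
v' = v + a·dt = (0.8840, 1.8080, -0.7720)
gyro term ω×Iω = (-0.0200, 0.0020, -0.0048)
angular accel α = (2.7500, -1.6400, -0.0520)
ω' = ω + α·dt = (-0.0900, -0.8656, 0.4979)
Hamilton product q⊗(0,ω) = (0.5656856, 0.4949749, 0.5656856, -0.2121321)
q + ½dt·q⊗(0,ω), renormalized = (-0.6957, 0.0099, 0.7183, -0.0042)

p' = (1.8360, -0.0280, -1.8280)
q' = (-0.6957, 0.0099, 0.7183, -0.0042)
v' = (0.8840, 1.8080, -0.7720)
ω' = (-0.0900, -0.8656, 0.4979)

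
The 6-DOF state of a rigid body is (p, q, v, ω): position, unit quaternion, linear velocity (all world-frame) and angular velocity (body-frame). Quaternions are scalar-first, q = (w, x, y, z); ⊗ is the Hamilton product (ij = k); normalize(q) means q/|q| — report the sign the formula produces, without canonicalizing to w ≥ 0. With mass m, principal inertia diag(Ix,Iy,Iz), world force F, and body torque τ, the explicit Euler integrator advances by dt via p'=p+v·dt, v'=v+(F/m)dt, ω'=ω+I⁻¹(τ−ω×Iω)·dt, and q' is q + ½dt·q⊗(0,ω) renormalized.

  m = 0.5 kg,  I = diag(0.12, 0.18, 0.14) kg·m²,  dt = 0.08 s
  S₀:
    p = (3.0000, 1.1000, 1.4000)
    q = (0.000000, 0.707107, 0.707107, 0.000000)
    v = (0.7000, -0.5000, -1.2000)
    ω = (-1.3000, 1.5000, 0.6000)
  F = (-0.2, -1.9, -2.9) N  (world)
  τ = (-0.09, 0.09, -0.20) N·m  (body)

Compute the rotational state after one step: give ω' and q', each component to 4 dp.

angular accel α = (-0.4500, 0.4133, -0.5929)
new body rate ω' = (-1.3360, 1.5331, 0.5526)
2q̇ = q⊗(0,ω) = (-0.1414214, 0.4242642, -0.4242642, 1.9798996)
updated quaternion q' = (-0.0056, 0.7216, 0.6878, 0.0789)

ω' = (-1.3360, 1.5331, 0.5526)
q' = (-0.0056, 0.7216, 0.6878, 0.0789)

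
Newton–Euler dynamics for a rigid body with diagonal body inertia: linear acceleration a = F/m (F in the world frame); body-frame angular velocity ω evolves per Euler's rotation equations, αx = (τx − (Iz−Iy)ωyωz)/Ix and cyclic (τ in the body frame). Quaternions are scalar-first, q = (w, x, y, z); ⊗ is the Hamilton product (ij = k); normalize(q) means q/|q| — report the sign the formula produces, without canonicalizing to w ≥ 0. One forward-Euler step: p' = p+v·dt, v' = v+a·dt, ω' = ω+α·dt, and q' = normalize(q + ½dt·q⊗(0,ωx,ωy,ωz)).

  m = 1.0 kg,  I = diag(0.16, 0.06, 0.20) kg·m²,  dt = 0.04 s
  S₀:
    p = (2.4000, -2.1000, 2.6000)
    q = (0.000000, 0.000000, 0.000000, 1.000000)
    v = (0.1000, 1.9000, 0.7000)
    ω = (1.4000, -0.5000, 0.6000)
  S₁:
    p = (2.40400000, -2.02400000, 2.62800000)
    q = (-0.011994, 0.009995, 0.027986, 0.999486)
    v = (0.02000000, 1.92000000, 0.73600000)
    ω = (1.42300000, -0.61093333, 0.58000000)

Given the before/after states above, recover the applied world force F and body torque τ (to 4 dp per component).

F = (-2.0000, 0.5000, 0.9000)
τ = (0.0500, -0.2000, -0.0300)

v₁ − v₀ = (-0.08000000, 0.02000000, 0.03600000)
F = m·Δv/dt = (-2.0000, 0.5000, 0.9000)
Δω = ω₁−ω₀ = (0.02300000, -0.11093333, -0.02000000)
I·α + gyro = (0.0500, -0.2000, -0.0300)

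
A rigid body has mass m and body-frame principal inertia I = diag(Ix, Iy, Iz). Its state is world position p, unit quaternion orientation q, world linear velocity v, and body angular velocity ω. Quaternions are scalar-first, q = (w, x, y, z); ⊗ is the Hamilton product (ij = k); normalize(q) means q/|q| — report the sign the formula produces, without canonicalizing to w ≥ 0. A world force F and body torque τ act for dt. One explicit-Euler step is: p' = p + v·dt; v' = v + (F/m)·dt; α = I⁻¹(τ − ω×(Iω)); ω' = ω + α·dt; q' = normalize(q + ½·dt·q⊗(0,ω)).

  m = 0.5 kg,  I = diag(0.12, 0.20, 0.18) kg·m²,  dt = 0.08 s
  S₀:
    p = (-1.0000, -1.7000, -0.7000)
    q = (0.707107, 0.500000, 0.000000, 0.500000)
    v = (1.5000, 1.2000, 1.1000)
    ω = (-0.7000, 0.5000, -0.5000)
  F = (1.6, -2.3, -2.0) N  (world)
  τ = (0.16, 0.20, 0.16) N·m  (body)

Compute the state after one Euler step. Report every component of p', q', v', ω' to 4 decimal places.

gyro term ω×Iω = (0.0050, -0.0210, -0.0280)
(τ − ω×Iω)/I = (1.2917, 1.1050, 1.0444)
new body rate ω' = (-0.5967, 0.5884, -0.4164)
2q̇ = q⊗(0,ω) = (0.6000000, -0.7449749, 0.2535535, -0.1035535)
q' = normalize(q + ½dt·q⊗(0,ω)) = (0.7305, 0.4698, 0.0101, 0.4955)
linear accel F/m = (3.2000, -4.6000, -4.0000)
p + v·dt = (-0.8800, -1.6040, -0.6120)
new velocity v' = (1.7560, 0.8320, 0.7800)

p' = (-0.8800, -1.6040, -0.6120)
q' = (0.7305, 0.4698, 0.0101, 0.4955)
v' = (1.7560, 0.8320, 0.7800)
ω' = (-0.5967, 0.5884, -0.4164)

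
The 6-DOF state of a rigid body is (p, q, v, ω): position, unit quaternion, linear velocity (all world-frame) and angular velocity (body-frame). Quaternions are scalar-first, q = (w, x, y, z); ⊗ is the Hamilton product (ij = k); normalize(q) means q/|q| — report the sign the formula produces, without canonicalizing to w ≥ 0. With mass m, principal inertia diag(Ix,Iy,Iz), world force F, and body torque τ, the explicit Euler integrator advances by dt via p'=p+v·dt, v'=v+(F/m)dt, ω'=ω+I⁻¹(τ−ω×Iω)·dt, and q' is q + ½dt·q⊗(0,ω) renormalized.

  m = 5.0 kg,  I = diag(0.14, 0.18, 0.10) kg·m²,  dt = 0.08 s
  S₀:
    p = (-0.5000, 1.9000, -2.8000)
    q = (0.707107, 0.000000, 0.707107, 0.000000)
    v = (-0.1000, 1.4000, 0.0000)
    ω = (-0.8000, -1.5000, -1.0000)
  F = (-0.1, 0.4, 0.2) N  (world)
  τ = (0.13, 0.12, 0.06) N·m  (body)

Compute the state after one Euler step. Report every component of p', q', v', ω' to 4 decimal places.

p' = (-0.5080, 2.0120, -2.8000)
q' = (0.7472, -0.0508, 0.6626, -0.0056)
v' = (-0.1016, 1.4064, 0.0032)
ω' = (-0.6571, -1.4609, -0.9904)

new position p' = (-0.5080, 2.0120, -2.8000)
new velocity v' = (-0.1016, 1.4064, 0.0032)
ω×(Iω) gyroscopic = (-0.1200, 0.0320, 0.0480)
angular accel α = (1.7857, 0.4889, 0.1200)
ω' = ω + α·dt = (-0.6571, -1.4609, -0.9904)
2q̇ = q⊗(0,ω) = (1.0606605, -1.2727926, -1.0606605, -0.1414214)
q + ½dt·q⊗(0,ω), renormalized = (0.7472, -0.0508, 0.6626, -0.0056)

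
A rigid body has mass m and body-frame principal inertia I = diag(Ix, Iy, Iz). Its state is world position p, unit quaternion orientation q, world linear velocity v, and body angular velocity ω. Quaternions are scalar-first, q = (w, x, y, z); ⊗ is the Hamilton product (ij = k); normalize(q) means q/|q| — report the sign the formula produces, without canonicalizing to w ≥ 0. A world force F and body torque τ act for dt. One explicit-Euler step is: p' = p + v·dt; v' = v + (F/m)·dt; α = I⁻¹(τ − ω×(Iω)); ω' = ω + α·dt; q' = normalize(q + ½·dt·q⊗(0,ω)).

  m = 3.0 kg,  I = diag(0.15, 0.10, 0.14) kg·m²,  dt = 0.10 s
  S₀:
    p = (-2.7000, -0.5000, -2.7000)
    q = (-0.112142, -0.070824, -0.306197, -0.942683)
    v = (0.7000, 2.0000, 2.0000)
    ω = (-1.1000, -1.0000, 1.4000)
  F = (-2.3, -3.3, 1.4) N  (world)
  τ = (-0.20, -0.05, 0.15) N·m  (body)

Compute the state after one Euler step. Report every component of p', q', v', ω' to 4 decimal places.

p' = (-2.6300, -0.3000, -2.5000)
q' = (-0.0650, -0.1325, -0.2425, -0.9588)
v' = (0.6233, 1.8900, 2.0467)
ω' = (-1.1960, -1.0346, 1.5464)

p' = p + v·dt = (-2.6300, -0.3000, -2.5000)
v + (F/m)dt = (0.6233, 1.8900, 2.0467)
(τ − ω×Iω)/I = (-0.9600, -0.3460, 1.4643)
new body rate ω' = (-1.1960, -1.0346, 1.5464)
2q̇ = q⊗(0,ω) = (0.9356528, -1.2480026, 1.2482469, -0.4229915)
updated quaternion q' = (-0.0650, -0.1325, -0.2425, -0.9588)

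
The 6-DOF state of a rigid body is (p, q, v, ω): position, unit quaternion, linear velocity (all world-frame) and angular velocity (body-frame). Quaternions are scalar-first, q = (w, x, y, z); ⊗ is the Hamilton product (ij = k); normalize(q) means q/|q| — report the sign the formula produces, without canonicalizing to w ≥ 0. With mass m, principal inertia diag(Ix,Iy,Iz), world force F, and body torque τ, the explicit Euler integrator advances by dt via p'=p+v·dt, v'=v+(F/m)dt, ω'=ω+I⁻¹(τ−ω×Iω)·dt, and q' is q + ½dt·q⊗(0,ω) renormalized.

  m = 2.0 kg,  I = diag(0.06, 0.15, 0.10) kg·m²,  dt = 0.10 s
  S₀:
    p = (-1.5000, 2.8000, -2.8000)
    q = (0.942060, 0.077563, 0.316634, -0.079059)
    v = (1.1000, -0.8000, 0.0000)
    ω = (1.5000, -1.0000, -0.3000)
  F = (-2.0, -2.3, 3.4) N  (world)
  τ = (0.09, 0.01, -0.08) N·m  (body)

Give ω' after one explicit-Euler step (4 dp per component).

ω' = (1.6750, -1.0053, -0.2450)

ω×(Iω) gyroscopic = (-0.0150, 0.0180, -0.1350)
α = I⁻¹(τ − ω×Iω) = (1.7500, -0.0533, 0.5500)
new body rate ω' = (1.6750, -1.0053, -0.2450)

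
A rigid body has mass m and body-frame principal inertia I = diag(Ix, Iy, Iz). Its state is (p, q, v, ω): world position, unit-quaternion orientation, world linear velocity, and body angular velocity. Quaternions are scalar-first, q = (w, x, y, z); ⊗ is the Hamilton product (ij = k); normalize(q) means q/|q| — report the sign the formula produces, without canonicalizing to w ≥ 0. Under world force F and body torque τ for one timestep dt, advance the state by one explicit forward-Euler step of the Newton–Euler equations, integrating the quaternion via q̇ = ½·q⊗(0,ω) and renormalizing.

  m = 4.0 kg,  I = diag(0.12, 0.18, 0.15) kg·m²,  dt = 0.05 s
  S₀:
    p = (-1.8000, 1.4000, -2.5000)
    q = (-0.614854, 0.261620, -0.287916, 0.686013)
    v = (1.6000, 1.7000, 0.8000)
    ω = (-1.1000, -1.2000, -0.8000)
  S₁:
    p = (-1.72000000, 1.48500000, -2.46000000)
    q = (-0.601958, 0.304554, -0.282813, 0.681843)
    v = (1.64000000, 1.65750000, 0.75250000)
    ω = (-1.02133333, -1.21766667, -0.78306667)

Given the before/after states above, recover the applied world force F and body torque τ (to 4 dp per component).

F = (3.2000, -3.4000, -3.8000)
τ = (0.1600, -0.0900, 0.1300)

velocity change Δv = (0.04000000, -0.04250000, -0.04750000)
F = m·Δv/dt = (3.2000, -3.4000, -3.8000)
rate change Δω = (0.07866667, -0.01766667, 0.01693333)
precession coupling = (-0.0288, -0.0264, 0.0792)
τ = I·(Δω/dt) + ω₀×(Iω₀) = (0.1600, -0.0900, 0.1300)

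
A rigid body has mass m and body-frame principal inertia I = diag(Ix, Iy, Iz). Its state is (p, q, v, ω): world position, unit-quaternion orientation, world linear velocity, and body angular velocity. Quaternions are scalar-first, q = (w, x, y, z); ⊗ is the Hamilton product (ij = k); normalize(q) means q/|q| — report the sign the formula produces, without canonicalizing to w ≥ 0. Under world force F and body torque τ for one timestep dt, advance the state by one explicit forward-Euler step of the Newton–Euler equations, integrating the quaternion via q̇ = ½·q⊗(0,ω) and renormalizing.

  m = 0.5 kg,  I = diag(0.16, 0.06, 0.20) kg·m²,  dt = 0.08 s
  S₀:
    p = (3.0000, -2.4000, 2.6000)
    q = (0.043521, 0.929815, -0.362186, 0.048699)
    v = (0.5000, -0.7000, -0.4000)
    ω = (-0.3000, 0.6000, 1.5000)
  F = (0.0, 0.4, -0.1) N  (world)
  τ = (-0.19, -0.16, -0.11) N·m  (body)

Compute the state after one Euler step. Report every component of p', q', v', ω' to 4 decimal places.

precession coupling ω×(Iω) = (0.1260, 0.0180, 0.0180)
angular accel α = (-1.9750, -2.9667, -0.6400)
ω + α·dt = (-0.4580, 0.3627, 1.4488)
2q̇ = q⊗(0,ω) = (0.4232076, -0.5855547, -1.3832196, 0.5145147)
q + ½dt·q⊗(0,ω), renormalized = (0.0603, 0.9044, -0.4166, 0.0691)
a = (0.0000, 0.8000, -0.2000)
p' = p + v·dt = (3.0400, -2.4560, 2.5680)
new velocity v' = (0.5000, -0.6360, -0.4160)

p' = (3.0400, -2.4560, 2.5680)
q' = (0.0603, 0.9044, -0.4166, 0.0691)
v' = (0.5000, -0.6360, -0.4160)
ω' = (-0.4580, 0.3627, 1.4488)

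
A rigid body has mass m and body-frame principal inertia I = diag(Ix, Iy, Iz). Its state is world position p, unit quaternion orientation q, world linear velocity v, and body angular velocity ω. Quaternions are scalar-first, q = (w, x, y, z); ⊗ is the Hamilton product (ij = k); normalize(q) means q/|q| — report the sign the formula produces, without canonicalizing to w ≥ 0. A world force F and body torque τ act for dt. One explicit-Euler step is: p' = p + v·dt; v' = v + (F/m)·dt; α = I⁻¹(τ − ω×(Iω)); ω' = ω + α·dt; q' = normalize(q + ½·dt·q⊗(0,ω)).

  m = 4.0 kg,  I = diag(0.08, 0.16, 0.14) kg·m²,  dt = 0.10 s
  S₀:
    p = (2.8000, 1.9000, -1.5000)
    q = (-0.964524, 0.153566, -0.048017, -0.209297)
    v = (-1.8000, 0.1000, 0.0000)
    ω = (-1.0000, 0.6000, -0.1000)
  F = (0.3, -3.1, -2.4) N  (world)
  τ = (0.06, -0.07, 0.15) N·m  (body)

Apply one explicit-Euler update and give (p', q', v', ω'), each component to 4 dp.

p' = (2.6200, 1.9100, -1.5000)
q' = (-0.9548, 0.2080, -0.0656, -0.2019)
v' = (-1.7925, 0.0225, -0.0600)
ω' = (-0.9265, 0.5600, 0.0414)

p' = p + v·dt = (2.6200, 1.9100, -1.5000)
v' = v + a·dt = (-1.7925, 0.0225, -0.0600)
angular accel α = (0.7350, -0.4000, 1.4143)
ω + α·dt = (-0.9265, 0.5600, 0.0414)
q⊗(0,ω) = (0.1614465, 1.0949039, -0.3540608, 0.1405750)
q' = normalize(q + ½dt·q⊗(0,ω)) = (-0.9548, 0.2080, -0.0656, -0.2019)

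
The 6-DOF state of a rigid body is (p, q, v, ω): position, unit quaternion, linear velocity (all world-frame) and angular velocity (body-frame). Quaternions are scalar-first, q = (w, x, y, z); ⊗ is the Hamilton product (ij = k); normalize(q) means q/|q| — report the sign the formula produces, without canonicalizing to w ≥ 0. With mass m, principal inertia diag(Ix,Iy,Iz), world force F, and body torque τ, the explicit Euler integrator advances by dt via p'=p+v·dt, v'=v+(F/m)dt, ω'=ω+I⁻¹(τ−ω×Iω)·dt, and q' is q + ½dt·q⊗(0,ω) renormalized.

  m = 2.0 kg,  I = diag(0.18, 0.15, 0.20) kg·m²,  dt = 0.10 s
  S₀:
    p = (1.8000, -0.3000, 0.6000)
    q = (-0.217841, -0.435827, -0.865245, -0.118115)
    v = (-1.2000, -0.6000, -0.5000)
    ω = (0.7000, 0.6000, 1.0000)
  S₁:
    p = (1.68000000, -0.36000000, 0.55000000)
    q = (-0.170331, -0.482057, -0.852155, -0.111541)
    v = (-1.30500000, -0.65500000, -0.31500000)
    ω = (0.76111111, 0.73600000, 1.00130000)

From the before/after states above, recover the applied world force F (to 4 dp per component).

Δv = v₁−v₀ = (-0.10500000, -0.05500000, 0.18500000)
applied force F = (-2.1000, -1.1000, 3.7000)

F = (-2.1000, -1.1000, 3.7000)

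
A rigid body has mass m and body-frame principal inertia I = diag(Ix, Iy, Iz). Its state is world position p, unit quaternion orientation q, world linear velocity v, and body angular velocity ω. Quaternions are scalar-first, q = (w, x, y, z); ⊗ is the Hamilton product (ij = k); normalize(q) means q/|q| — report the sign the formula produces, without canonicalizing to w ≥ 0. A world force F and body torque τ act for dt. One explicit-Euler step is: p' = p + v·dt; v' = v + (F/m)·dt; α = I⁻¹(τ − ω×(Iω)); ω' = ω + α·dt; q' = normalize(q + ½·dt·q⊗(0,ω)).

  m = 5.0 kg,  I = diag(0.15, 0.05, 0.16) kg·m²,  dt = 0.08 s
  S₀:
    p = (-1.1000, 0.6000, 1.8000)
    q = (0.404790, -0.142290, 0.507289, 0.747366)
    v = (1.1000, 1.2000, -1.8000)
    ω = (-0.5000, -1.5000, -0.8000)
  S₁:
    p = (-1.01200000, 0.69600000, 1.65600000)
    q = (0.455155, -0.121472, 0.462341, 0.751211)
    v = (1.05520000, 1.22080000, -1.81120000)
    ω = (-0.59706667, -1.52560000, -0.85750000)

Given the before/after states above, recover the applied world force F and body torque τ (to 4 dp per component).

Δv = v₁−v₀ = (-0.04480000, 0.02080000, -0.01120000)
applied force F = (-2.8000, 1.3000, -0.7000)
rate change Δω = (-0.09706667, -0.02560000, -0.05750000)
applied torque τ = (-0.0500, -0.0200, -0.1900)

F = (-2.8000, 1.3000, -0.7000)
τ = (-0.0500, -0.0200, -0.1900)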